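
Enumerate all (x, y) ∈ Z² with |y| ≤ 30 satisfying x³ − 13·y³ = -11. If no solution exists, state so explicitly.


The equation is x³ - 13y³ = -11. For fixed y, x³ = 13·y³ − 11, so a solution requires the RHS to be a perfect cube.
Strategy: iterate y from -30 to 30, compute RHS = 13·y³ − 11, and check whether it is a (positive or negative) perfect cube.
Check small values of y:
  y = 0: RHS = -11 is not a perfect cube.
  y = 1: RHS = 2 is not a perfect cube.
  y = -1: RHS = -24 is not a perfect cube.
  y = 2: RHS = 93 is not a perfect cube.
  y = -2: RHS = -115 is not a perfect cube.
  y = 3: RHS = 340 is not a perfect cube.
  y = -3: RHS = -362 is not a perfect cube.
Continuing the search up to |y| = 30 finds no solutions either.
No (x, y) in the scanned range satisfies the equation.

No integer solutions with |y| ≤ 30.


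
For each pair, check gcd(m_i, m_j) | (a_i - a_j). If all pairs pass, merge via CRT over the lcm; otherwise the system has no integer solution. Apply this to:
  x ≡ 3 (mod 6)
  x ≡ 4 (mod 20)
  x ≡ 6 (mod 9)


Moduli 6, 20, 9 are not pairwise coprime, so CRT works modulo lcm(m_i) when all pairwise compatibility conditions hold.
Pairwise compatibility: gcd(m_i, m_j) must divide a_i - a_j for every pair.
Merge one congruence at a time:
  Start: x ≡ 3 (mod 6).
  Combine with x ≡ 4 (mod 20): gcd(6, 20) = 2, and 4 - 3 = 1 is NOT divisible by 2.
    ⇒ system is inconsistent (no integer solution).

No solution (the system is inconsistent).


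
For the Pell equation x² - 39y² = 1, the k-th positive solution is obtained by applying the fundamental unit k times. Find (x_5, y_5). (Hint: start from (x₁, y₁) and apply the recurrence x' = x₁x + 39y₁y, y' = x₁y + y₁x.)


Step 1: Find the fundamental solution (x₁, y₁) of x² - 39y² = 1.
  Expand √39 as a continued fraction. a₀ = ⌊√39⌋ = 6; iterate m_{k+1} = d_k·a_k − m_k, d_{k+1} = (39 − m_{k+1}²)/d_k, a_{k+1} = ⌊(a₀ + m_{k+1})/d_{k+1}⌋ (starting m₀ = 0, d₀ = 1), with convergents p_k = a_k·p_{k-1} + p_{k-2}, q_k = a_k·q_{k-1} + q_{k-2} (p₋₁ = 1, q₋₁ = 0):
  k = 0: a₀ = 6; p₀/q₀ = 6/1; p₀² − 39·q₀² = 36 − 39 = -3.
  k = 1: m = 6, d = 3, a = ⌊(6 + 6)/3⌋ = 4; p/q = (4·6 + 1)/(4·1 + 0) = 25/4; p² − 39·q² = 625 − 624 = 1.
  The first convergent with p² − 39·q² = 1 gives the fundamental solution (x₁, y₁) = (25, 4).
Step 2: Apply the recurrence (x_{n+1}, y_{n+1}) = (x₁x_n + 39y₁y_n, x₁y_n + y₁x_n) repeatedly.
  From (x_1, y_1) = (25, 4): x_2 = 25·25 + 39·4·4 = 1249; y_2 = 25·4 + 4·25 = 200.
  From (x_2, y_2) = (1249, 200): x_3 = 25·1249 + 39·4·200 = 62425; y_3 = 25·200 + 4·1249 = 9996.
  From (x_3, y_3) = (62425, 9996): x_4 = 25·62425 + 39·4·9996 = 3120001; y_4 = 25·9996 + 4·62425 = 499600.
  From (x_4, y_4) = (3120001, 499600): x_5 = 25·3120001 + 39·4·499600 = 155937625; y_5 = 25·499600 + 4·3120001 = 24970004.
Step 3: Verify x_5² - 39·y_5² = 24316542890640625 - 24316542890640624 = 1 (should be 1). ✓

(x_1, y_1) = (25, 4); (x_5, y_5) = (155937625, 24970004).


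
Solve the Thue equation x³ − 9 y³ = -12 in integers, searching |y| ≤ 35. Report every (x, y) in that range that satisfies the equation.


The equation is x³ - 9y³ = -12. For fixed y, x³ = 9·y³ − 12, so a solution requires the RHS to be a perfect cube.
Strategy: iterate y from -35 to 35, compute RHS = 9·y³ − 12, and check whether it is a (positive or negative) perfect cube.
Check small values of y:
  y = 0: RHS = -12 is not a perfect cube.
  y = 1: RHS = -3 is not a perfect cube.
  y = -1: RHS = -21 is not a perfect cube.
  y = 2: RHS = 60 is not a perfect cube.
  y = -2: RHS = -84 is not a perfect cube.
  y = 3: RHS = 231 is not a perfect cube.
  y = -3: RHS = -255 is not a perfect cube.
Continuing the search up to |y| = 35 finds no solutions either.
No (x, y) in the scanned range satisfies the equation.

No integer solutions with |y| ≤ 35.


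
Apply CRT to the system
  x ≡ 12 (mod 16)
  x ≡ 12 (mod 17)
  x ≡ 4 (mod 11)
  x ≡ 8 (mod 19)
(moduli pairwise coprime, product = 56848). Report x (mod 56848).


Product of moduli M = 16 · 17 · 11 · 19 = 56848.
Merge one congruence at a time:
  Start: x ≡ 12 (mod 16).
  Combine with x ≡ 12 (mod 17); new modulus lcm = 272.
    Write x = 12 + 16·t and substitute into x ≡ 12 (mod 17): 16·t ≡ 12 − 12 = 0 (mod 17).
    The inverse of 16 mod 17 is 16 (since 16·16 = 256 = 15·17 + 1), so t ≡ 16·0 = 0 ≡ 0 (mod 17).
    Then x = 12 + 16·0 = 12, valid modulo lcm(16, 17) = 272: x ≡ 12 (mod 272).
  Combine with x ≡ 4 (mod 11); new modulus lcm = 2992.
    Write x = 12 + 272·t and substitute into x ≡ 4 (mod 11): 272·t ≡ 4 − 12 = -8 (mod 11).
    Reduce coefficients mod 11: 8·t ≡ 3 (mod 11).
    The inverse of 8 mod 11 is 7 (since 8·7 = 56 = 5·11 + 1), so t ≡ 7·3 = 21 ≡ 10 (mod 11).
    Then x = 12 + 272·10 = 2732, valid modulo lcm(272, 11) = 2992: x ≡ 2732 (mod 2992).
  Combine with x ≡ 8 (mod 19); new modulus lcm = 56848.
    Write x = 2732 + 2992·t and substitute into x ≡ 8 (mod 19): 2992·t ≡ 8 − 2732 = -2724 (mod 19).
    Reduce coefficients mod 19: 9·t ≡ 12 (mod 19).
    The inverse of 9 mod 19 is 17 (since 9·17 = 153 = 8·19 + 1), so t ≡ 17·12 = 204 ≡ 14 (mod 19).
    Then x = 2732 + 2992·14 = 44620, valid modulo lcm(2992, 19) = 56848: x ≡ 44620 (mod 56848).
Verify against each original: 44620 mod 16 = 12, 44620 mod 17 = 12, 44620 mod 11 = 4, 44620 mod 19 = 8.

x ≡ 44620 (mod 56848).


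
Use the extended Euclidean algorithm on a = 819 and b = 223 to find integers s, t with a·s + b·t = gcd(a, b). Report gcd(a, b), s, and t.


Euclidean algorithm on (819, 223) — divide until remainder is 0:
  819 = 3 · 223 + 150
  223 = 1 · 150 + 73
  150 = 2 · 73 + 4
  73 = 18 · 4 + 1
  4 = 4 · 1 + 0
gcd(819, 223) = 1.
Track Bezout coefficients alongside the remainders: start with r₀ = 819 = a·1 + b·0 (s = 1, t = 0) and r₁ = 223 = a·0 + b·1 (s = 0, t = 1); each new remainder r_{k+1} = r_{k-1} − q_k·r_k inherits s_{k+1} = s_{k-1} − q_k·s_k, t_{k+1} = t_{k-1} − q_k·t_k, so r_k = a·s_k + b·t_k at every step:
  q = 3: r = 150, s = 1 − 3·0 = 1, t = 0 − 3·1 = -3  (check: 819·1 + 223·(-3) = 150)
  q = 1: r = 73, s = 0 − 1·1 = -1, t = 1 − 1·(-3) = 4  (check: 819·(-1) + 223·4 = 73)
  q = 2: r = 4, s = 1 − 2·(-1) = 3, t = -3 − 2·4 = -11  (check: 819·3 + 223·(-11) = 4)
  q = 18: r = 1, s = -1 − 18·3 = -55, t = 4 − 18·(-11) = 202  (check: 819·(-55) + 223·202 = 1)
The row with r = 1 (the gcd) gives the Bezout coefficients s = -55, t = 202.
Result: 819 · (-55) + 223 · (202) = 1.

gcd(819, 223) = 1; s = -55, t = 202 (check: 819·(-55) + 223·202 = 1).


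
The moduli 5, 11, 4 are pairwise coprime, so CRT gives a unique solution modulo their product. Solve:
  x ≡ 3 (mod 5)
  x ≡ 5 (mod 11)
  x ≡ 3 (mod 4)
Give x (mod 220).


Moduli 5, 11, 4 are pairwise coprime; by CRT there is a unique solution modulo M = 5 · 11 · 4 = 220.
Solve pairwise, accumulating the modulus:
  Start with x ≡ 3 (mod 5).
  Combine with x ≡ 5 (mod 11): since gcd(5, 11) = 1, we get a unique residue mod 55.
    Write x = 3 + 5·t and substitute into x ≡ 5 (mod 11): 5·t ≡ 5 − 3 = 2 (mod 11).
    The inverse of 5 mod 11 is 9 (since 5·9 = 45 = 4·11 + 1), so t ≡ 9·2 = 18 ≡ 7 (mod 11).
    Then x = 3 + 5·7 = 38, valid modulo lcm(5, 11) = 55: x ≡ 38 (mod 55).
  Combine with x ≡ 3 (mod 4): since gcd(55, 4) = 1, we get a unique residue mod 220.
    Write x = 38 + 55·t and substitute into x ≡ 3 (mod 4): 55·t ≡ 3 − 38 = -35 (mod 4).
    Reduce coefficients mod 4: 3·t ≡ 1 (mod 4).
    The inverse of 3 mod 4 is 3 (since 3·3 = 9 = 2·4 + 1), so t ≡ 3·1 = 3 ≡ 3 (mod 4).
    Then x = 38 + 55·3 = 203, valid modulo lcm(55, 4) = 220: x ≡ 203 (mod 220).
Verify: 203 mod 5 = 3 ✓, 203 mod 11 = 5 ✓, 203 mod 4 = 3 ✓.

x ≡ 203 (mod 220).


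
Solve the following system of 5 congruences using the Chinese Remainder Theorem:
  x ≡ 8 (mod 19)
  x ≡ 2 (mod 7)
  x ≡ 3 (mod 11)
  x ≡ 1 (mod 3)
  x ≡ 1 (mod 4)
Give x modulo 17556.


Product of moduli M = 19 · 7 · 11 · 3 · 4 = 17556.
Merge one congruence at a time:
  Start: x ≡ 8 (mod 19).
  Combine with x ≡ 2 (mod 7); new modulus lcm = 133.
    Write x = 8 + 19·t and substitute into x ≡ 2 (mod 7): 19·t ≡ 2 − 8 = -6 (mod 7).
    Reduce coefficients mod 7: 5·t ≡ 1 (mod 7).
    The inverse of 5 mod 7 is 3 (since 5·3 = 15 = 2·7 + 1), so t ≡ 3·1 = 3 ≡ 3 (mod 7).
    Then x = 8 + 19·3 = 65, valid modulo lcm(19, 7) = 133: x ≡ 65 (mod 133).
  Combine with x ≡ 3 (mod 11); new modulus lcm = 1463.
    Write x = 65 + 133·t and substitute into x ≡ 3 (mod 11): 133·t ≡ 3 − 65 = -62 (mod 11).
    Reduce coefficients mod 11: 1·t ≡ 4 (mod 11).
    So t ≡ 4 (mod 11).
    Then x = 65 + 133·4 = 597, valid modulo lcm(133, 11) = 1463: x ≡ 597 (mod 1463).
  Combine with x ≡ 1 (mod 3); new modulus lcm = 4389.
    Write x = 597 + 1463·t and substitute into x ≡ 1 (mod 3): 1463·t ≡ 1 − 597 = -596 (mod 3).
    Reduce coefficients mod 3: 2·t ≡ 1 (mod 3).
    The inverse of 2 mod 3 is 2 (since 2·2 = 4 = 1·3 + 1), so t ≡ 2·1 = 2 ≡ 2 (mod 3).
    Then x = 597 + 1463·2 = 3523, valid modulo lcm(1463, 3) = 4389: x ≡ 3523 (mod 4389).
  Combine with x ≡ 1 (mod 4); new modulus lcm = 17556.
    Write x = 3523 + 4389·t and substitute into x ≡ 1 (mod 4): 4389·t ≡ 1 − 3523 = -3522 (mod 4).
    Reduce coefficients mod 4: 1·t ≡ 2 (mod 4).
    So t ≡ 2 (mod 4).
    Then x = 3523 + 4389·2 = 12301, valid modulo lcm(4389, 4) = 17556: x ≡ 12301 (mod 17556).
Verify against each original: 12301 mod 19 = 8, 12301 mod 7 = 2, 12301 mod 11 = 3, 12301 mod 3 = 1, 12301 mod 4 = 1.

x ≡ 12301 (mod 17556).


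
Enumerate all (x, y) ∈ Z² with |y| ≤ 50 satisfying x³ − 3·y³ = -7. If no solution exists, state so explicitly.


The equation is x³ - 3y³ = -7. For fixed y, x³ = 3·y³ − 7, so a solution requires the RHS to be a perfect cube.
Strategy: iterate y from -50 to 50, compute RHS = 3·y³ − 7, and check whether it is a (positive or negative) perfect cube.
Check small values of y:
  y = 0: RHS = -7 is not a perfect cube.
  y = 1: RHS = -4 is not a perfect cube.
  y = -1: RHS = -10 is not a perfect cube.
  y = 2: RHS = 17 is not a perfect cube.
  y = -2: RHS = -31 is not a perfect cube.
  y = 3: RHS = 74 is not a perfect cube.
  y = -3: RHS = -88 is not a perfect cube.
Continuing the search up to |y| = 50 finds no solutions either.
No (x, y) in the scanned range satisfies the equation.

No integer solutions with |y| ≤ 50.


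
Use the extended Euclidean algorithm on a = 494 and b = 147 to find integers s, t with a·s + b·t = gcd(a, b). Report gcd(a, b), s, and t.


Euclidean algorithm on (494, 147) — divide until remainder is 0:
  494 = 3 · 147 + 53
  147 = 2 · 53 + 41
  53 = 1 · 41 + 12
  41 = 3 · 12 + 5
  12 = 2 · 5 + 2
  5 = 2 · 2 + 1
  2 = 2 · 1 + 0
gcd(494, 147) = 1.
Track Bezout coefficients alongside the remainders: start with r₀ = 494 = a·1 + b·0 (s = 1, t = 0) and r₁ = 147 = a·0 + b·1 (s = 0, t = 1); each new remainder r_{k+1} = r_{k-1} − q_k·r_k inherits s_{k+1} = s_{k-1} − q_k·s_k, t_{k+1} = t_{k-1} − q_k·t_k, so r_k = a·s_k + b·t_k at every step:
  q = 3: r = 53, s = 1 − 3·0 = 1, t = 0 − 3·1 = -3  (check: 494·1 + 147·(-3) = 53)
  q = 2: r = 41, s = 0 − 2·1 = -2, t = 1 − 2·(-3) = 7  (check: 494·(-2) + 147·7 = 41)
  q = 1: r = 12, s = 1 − 1·(-2) = 3, t = -3 − 1·7 = -10  (check: 494·3 + 147·(-10) = 12)
  q = 3: r = 5, s = -2 − 3·3 = -11, t = 7 − 3·(-10) = 37  (check: 494·(-11) + 147·37 = 5)
  q = 2: r = 2, s = 3 − 2·(-11) = 25, t = -10 − 2·37 = -84  (check: 494·25 + 147·(-84) = 2)
  q = 2: r = 1, s = -11 − 2·25 = -61, t = 37 − 2·(-84) = 205  (check: 494·(-61) + 147·205 = 1)
The row with r = 1 (the gcd) gives the Bezout coefficients s = -61, t = 205.
Result: 494 · (-61) + 147 · (205) = 1.

gcd(494, 147) = 1; s = -61, t = 205 (check: 494·(-61) + 147·205 = 1).


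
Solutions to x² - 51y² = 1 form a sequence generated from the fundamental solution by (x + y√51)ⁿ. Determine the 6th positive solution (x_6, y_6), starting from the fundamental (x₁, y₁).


Step 1: Find the fundamental solution (x₁, y₁) of x² - 51y² = 1.
  Expand √51 as a continued fraction. a₀ = ⌊√51⌋ = 7; iterate m_{k+1} = d_k·a_k − m_k, d_{k+1} = (51 − m_{k+1}²)/d_k, a_{k+1} = ⌊(a₀ + m_{k+1})/d_{k+1}⌋ (starting m₀ = 0, d₀ = 1), with convergents p_k = a_k·p_{k-1} + p_{k-2}, q_k = a_k·q_{k-1} + q_{k-2} (p₋₁ = 1, q₋₁ = 0):
  k = 0: a₀ = 7; p₀/q₀ = 7/1; p₀² − 51·q₀² = 49 − 51 = -2.
  k = 1: m = 7, d = 2, a = ⌊(7 + 7)/2⌋ = 7; p/q = (7·7 + 1)/(7·1 + 0) = 50/7; p² − 51·q² = 2500 − 2499 = 1.
  The first convergent with p² − 51·q² = 1 gives the fundamental solution (x₁, y₁) = (50, 7).
Step 2: Apply the recurrence (x_{n+1}, y_{n+1}) = (x₁x_n + 51y₁y_n, x₁y_n + y₁x_n) repeatedly.
  From (x_1, y_1) = (50, 7): x_2 = 50·50 + 51·7·7 = 4999; y_2 = 50·7 + 7·50 = 700.
  From (x_2, y_2) = (4999, 700): x_3 = 50·4999 + 51·7·700 = 499850; y_3 = 50·700 + 7·4999 = 69993.
  From (x_3, y_3) = (499850, 69993): x_4 = 50·499850 + 51·7·69993 = 49980001; y_4 = 50·69993 + 7·499850 = 6998600.
  From (x_4, y_4) = (49980001, 6998600): x_5 = 50·49980001 + 51·7·6998600 = 4997500250; y_5 = 50·6998600 + 7·49980001 = 699790007.
  From (x_5, y_5) = (4997500250, 699790007): x_6 = 50·4997500250 + 51·7·699790007 = 499700044999; y_6 = 50·699790007 + 7·4997500250 = 69972002100.
Step 3: Verify x_6² - 51·y_6² = 249700134972002624910001 - 249700134972002624910000 = 1 (should be 1). ✓

(x_1, y_1) = (50, 7); (x_6, y_6) = (499700044999, 69972002100).


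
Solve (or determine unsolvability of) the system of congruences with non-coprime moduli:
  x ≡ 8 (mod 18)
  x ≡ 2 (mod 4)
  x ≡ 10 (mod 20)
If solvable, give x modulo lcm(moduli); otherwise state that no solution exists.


Moduli 18, 4, 20 are not pairwise coprime, so CRT works modulo lcm(m_i) when all pairwise compatibility conditions hold.
Pairwise compatibility: gcd(m_i, m_j) must divide a_i - a_j for every pair.
Merge one congruence at a time:
  Start: x ≡ 8 (mod 18).
  Combine with x ≡ 2 (mod 4): gcd(18, 4) = 2; 2 - 8 = -6, which IS divisible by 2, so compatible.
    Write x = 8 + 18·t and substitute into x ≡ 2 (mod 4): 18·t ≡ 2 − 8 = -6 (mod 4).
    Divide the congruence (and modulus) by g = 2: 9·t ≡ -3 (mod 2).
    Reduce coefficients mod 2: 1·t ≡ 1 (mod 2).
    So t ≡ 1 (mod 2).
    Then x = 8 + 18·1 = 26, valid modulo lcm(18, 4) = 36: x ≡ 26 (mod 36).
  Combine with x ≡ 10 (mod 20): gcd(36, 20) = 4; 10 - 26 = -16, which IS divisible by 4, so compatible.
    Write x = 26 + 36·t and substitute into x ≡ 10 (mod 20): 36·t ≡ 10 − 26 = -16 (mod 20).
    Divide the congruence (and modulus) by g = 4: 9·t ≡ -4 (mod 5).
    Reduce coefficients mod 5: 4·t ≡ 1 (mod 5).
    The inverse of 4 mod 5 is 4 (since 4·4 = 16 = 3·5 + 1), so t ≡ 4·1 = 4 ≡ 4 (mod 5).
    Then x = 26 + 36·4 = 170, valid modulo lcm(36, 20) = 180: x ≡ 170 (mod 180).
Verify: 170 mod 18 = 8, 170 mod 4 = 2, 170 mod 20 = 10.

x ≡ 170 (mod 180).


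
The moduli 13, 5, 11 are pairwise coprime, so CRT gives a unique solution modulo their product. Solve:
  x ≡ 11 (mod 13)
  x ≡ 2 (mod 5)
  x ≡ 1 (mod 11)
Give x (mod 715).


Moduli 13, 5, 11 are pairwise coprime; by CRT there is a unique solution modulo M = 13 · 5 · 11 = 715.
Solve pairwise, accumulating the modulus:
  Start with x ≡ 11 (mod 13).
  Combine with x ≡ 2 (mod 5): since gcd(13, 5) = 1, we get a unique residue mod 65.
    Write x = 11 + 13·t and substitute into x ≡ 2 (mod 5): 13·t ≡ 2 − 11 = -9 (mod 5).
    Reduce coefficients mod 5: 3·t ≡ 1 (mod 5).
    The inverse of 3 mod 5 is 2 (since 3·2 = 6 = 1·5 + 1), so t ≡ 2·1 = 2 ≡ 2 (mod 5).
    Then x = 11 + 13·2 = 37, valid modulo lcm(13, 5) = 65: x ≡ 37 (mod 65).
  Combine with x ≡ 1 (mod 11): since gcd(65, 11) = 1, we get a unique residue mod 715.
    Write x = 37 + 65·t and substitute into x ≡ 1 (mod 11): 65·t ≡ 1 − 37 = -36 (mod 11).
    Reduce coefficients mod 11: 10·t ≡ 8 (mod 11).
    The inverse of 10 mod 11 is 10 (since 10·10 = 100 = 9·11 + 1), so t ≡ 10·8 = 80 ≡ 3 (mod 11).
    Then x = 37 + 65·3 = 232, valid modulo lcm(65, 11) = 715: x ≡ 232 (mod 715).
Verify: 232 mod 13 = 11 ✓, 232 mod 5 = 2 ✓, 232 mod 11 = 1 ✓.

x ≡ 232 (mod 715).


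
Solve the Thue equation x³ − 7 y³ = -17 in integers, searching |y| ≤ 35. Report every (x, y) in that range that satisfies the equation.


The equation is x³ - 7y³ = -17. For fixed y, x³ = 7·y³ − 17, so a solution requires the RHS to be a perfect cube.
Strategy: iterate y from -35 to 35, compute RHS = 7·y³ − 17, and check whether it is a (positive or negative) perfect cube.
Check small values of y:
  y = 0: RHS = -17 is not a perfect cube.
  y = 1: RHS = -10 is not a perfect cube.
  y = -1: RHS = -24 is not a perfect cube.
  y = 2: RHS = 39 is not a perfect cube.
  y = -2: RHS = -73 is not a perfect cube.
  y = 3: RHS = 172 is not a perfect cube.
  y = -3: RHS = -206 is not a perfect cube.
Continuing the search up to |y| = 35 finds no solutions either.
No (x, y) in the scanned range satisfies the equation.

No integer solutions with |y| ≤ 35.


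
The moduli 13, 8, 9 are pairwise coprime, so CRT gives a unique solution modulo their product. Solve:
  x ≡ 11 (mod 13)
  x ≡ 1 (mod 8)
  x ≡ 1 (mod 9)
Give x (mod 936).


Moduli 13, 8, 9 are pairwise coprime; by CRT there is a unique solution modulo M = 13 · 8 · 9 = 936.
Solve pairwise, accumulating the modulus:
  Start with x ≡ 11 (mod 13).
  Combine with x ≡ 1 (mod 8): since gcd(13, 8) = 1, we get a unique residue mod 104.
    Write x = 11 + 13·t and substitute into x ≡ 1 (mod 8): 13·t ≡ 1 − 11 = -10 (mod 8).
    Reduce coefficients mod 8: 5·t ≡ 6 (mod 8).
    The inverse of 5 mod 8 is 5 (since 5·5 = 25 = 3·8 + 1), so t ≡ 5·6 = 30 ≡ 6 (mod 8).
    Then x = 11 + 13·6 = 89, valid modulo lcm(13, 8) = 104: x ≡ 89 (mod 104).
  Combine with x ≡ 1 (mod 9): since gcd(104, 9) = 1, we get a unique residue mod 936.
    Write x = 89 + 104·t and substitute into x ≡ 1 (mod 9): 104·t ≡ 1 − 89 = -88 (mod 9).
    Reduce coefficients mod 9: 5·t ≡ 2 (mod 9).
    The inverse of 5 mod 9 is 2 (since 5·2 = 10 = 1·9 + 1), so t ≡ 2·2 = 4 ≡ 4 (mod 9).
    Then x = 89 + 104·4 = 505, valid modulo lcm(104, 9) = 936: x ≡ 505 (mod 936).
Verify: 505 mod 13 = 11 ✓, 505 mod 8 = 1 ✓, 505 mod 9 = 1 ✓.

x ≡ 505 (mod 936).


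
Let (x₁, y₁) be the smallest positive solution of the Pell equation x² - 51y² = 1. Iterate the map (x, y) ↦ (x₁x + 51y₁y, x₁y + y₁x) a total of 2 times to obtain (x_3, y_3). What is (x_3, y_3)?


Step 1: Find the fundamental solution (x₁, y₁) of x² - 51y² = 1.
  Expand √51 as a continued fraction. a₀ = ⌊√51⌋ = 7; iterate m_{k+1} = d_k·a_k − m_k, d_{k+1} = (51 − m_{k+1}²)/d_k, a_{k+1} = ⌊(a₀ + m_{k+1})/d_{k+1}⌋ (starting m₀ = 0, d₀ = 1), with convergents p_k = a_k·p_{k-1} + p_{k-2}, q_k = a_k·q_{k-1} + q_{k-2} (p₋₁ = 1, q₋₁ = 0):
  k = 0: a₀ = 7; p₀/q₀ = 7/1; p₀² − 51·q₀² = 49 − 51 = -2.
  k = 1: m = 7, d = 2, a = ⌊(7 + 7)/2⌋ = 7; p/q = (7·7 + 1)/(7·1 + 0) = 50/7; p² − 51·q² = 2500 − 2499 = 1.
  The first convergent with p² − 51·q² = 1 gives the fundamental solution (x₁, y₁) = (50, 7).
Step 2: Apply the recurrence (x_{n+1}, y_{n+1}) = (x₁x_n + 51y₁y_n, x₁y_n + y₁x_n) repeatedly.
  From (x_1, y_1) = (50, 7): x_2 = 50·50 + 51·7·7 = 4999; y_2 = 50·7 + 7·50 = 700.
  From (x_2, y_2) = (4999, 700): x_3 = 50·4999 + 51·7·700 = 499850; y_3 = 50·700 + 7·4999 = 69993.
Step 3: Verify x_3² - 51·y_3² = 249850022500 - 249850022499 = 1 (should be 1). ✓

(x_1, y_1) = (50, 7); (x_3, y_3) = (499850, 69993).


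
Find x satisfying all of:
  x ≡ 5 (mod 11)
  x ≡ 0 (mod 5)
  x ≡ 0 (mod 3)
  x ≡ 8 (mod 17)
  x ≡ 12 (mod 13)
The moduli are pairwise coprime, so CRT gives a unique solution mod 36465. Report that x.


Product of moduli M = 11 · 5 · 3 · 17 · 13 = 36465.
Merge one congruence at a time:
  Start: x ≡ 5 (mod 11).
  Combine with x ≡ 0 (mod 5); new modulus lcm = 55.
    Write x = 5 + 11·t and substitute into x ≡ 0 (mod 5): 11·t ≡ 0 − 5 = -5 (mod 5).
    Reduce coefficients mod 5: 1·t ≡ 0 (mod 5).
    So t ≡ 0 (mod 5).
    Then x = 5 + 11·0 = 5, valid modulo lcm(11, 5) = 55: x ≡ 5 (mod 55).
  Combine with x ≡ 0 (mod 3); new modulus lcm = 165.
    Write x = 5 + 55·t and substitute into x ≡ 0 (mod 3): 55·t ≡ 0 − 5 = -5 (mod 3).
    Reduce coefficients mod 3: 1·t ≡ 1 (mod 3).
    So t ≡ 1 (mod 3).
    Then x = 5 + 55·1 = 60, valid modulo lcm(55, 3) = 165: x ≡ 60 (mod 165).
  Combine with x ≡ 8 (mod 17); new modulus lcm = 2805.
    Write x = 60 + 165·t and substitute into x ≡ 8 (mod 17): 165·t ≡ 8 − 60 = -52 (mod 17).
    Reduce coefficients mod 17: 12·t ≡ 16 (mod 17).
    The inverse of 12 mod 17 is 10 (since 12·10 = 120 = 7·17 + 1), so t ≡ 10·16 = 160 ≡ 7 (mod 17).
    Then x = 60 + 165·7 = 1215, valid modulo lcm(165, 17) = 2805: x ≡ 1215 (mod 2805).
  Combine with x ≡ 12 (mod 13); new modulus lcm = 36465.
    Write x = 1215 + 2805·t and substitute into x ≡ 12 (mod 13): 2805·t ≡ 12 − 1215 = -1203 (mod 13).
    Reduce coefficients mod 13: 10·t ≡ 6 (mod 13).
    The inverse of 10 mod 13 is 4 (since 10·4 = 40 = 3·13 + 1), so t ≡ 4·6 = 24 ≡ 11 (mod 13).
    Then x = 1215 + 2805·11 = 32070, valid modulo lcm(2805, 13) = 36465: x ≡ 32070 (mod 36465).
Verify against each original: 32070 mod 11 = 5, 32070 mod 5 = 0, 32070 mod 3 = 0, 32070 mod 17 = 8, 32070 mod 13 = 12.

x ≡ 32070 (mod 36465).


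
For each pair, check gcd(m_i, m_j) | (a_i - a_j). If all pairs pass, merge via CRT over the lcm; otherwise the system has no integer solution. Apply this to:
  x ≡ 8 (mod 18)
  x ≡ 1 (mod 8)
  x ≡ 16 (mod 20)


Moduli 18, 8, 20 are not pairwise coprime, so CRT works modulo lcm(m_i) when all pairwise compatibility conditions hold.
Pairwise compatibility: gcd(m_i, m_j) must divide a_i - a_j for every pair.
Merge one congruence at a time:
  Start: x ≡ 8 (mod 18).
  Combine with x ≡ 1 (mod 8): gcd(18, 8) = 2, and 1 - 8 = -7 is NOT divisible by 2.
    ⇒ system is inconsistent (no integer solution).

No solution (the system is inconsistent).


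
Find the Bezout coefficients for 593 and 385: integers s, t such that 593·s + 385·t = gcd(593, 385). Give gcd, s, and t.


Euclidean algorithm on (593, 385) — divide until remainder is 0:
  593 = 1 · 385 + 208
  385 = 1 · 208 + 177
  208 = 1 · 177 + 31
  177 = 5 · 31 + 22
  31 = 1 · 22 + 9
  22 = 2 · 9 + 4
  9 = 2 · 4 + 1
  4 = 4 · 1 + 0
gcd(593, 385) = 1.
Track Bezout coefficients alongside the remainders: start with r₀ = 593 = a·1 + b·0 (s = 1, t = 0) and r₁ = 385 = a·0 + b·1 (s = 0, t = 1); each new remainder r_{k+1} = r_{k-1} − q_k·r_k inherits s_{k+1} = s_{k-1} − q_k·s_k, t_{k+1} = t_{k-1} − q_k·t_k, so r_k = a·s_k + b·t_k at every step:
  q = 1: r = 208, s = 1 − 1·0 = 1, t = 0 − 1·1 = -1  (check: 593·1 + 385·(-1) = 208)
  q = 1: r = 177, s = 0 − 1·1 = -1, t = 1 − 1·(-1) = 2  (check: 593·(-1) + 385·2 = 177)
  q = 1: r = 31, s = 1 − 1·(-1) = 2, t = -1 − 1·2 = -3  (check: 593·2 + 385·(-3) = 31)
  q = 5: r = 22, s = -1 − 5·2 = -11, t = 2 − 5·(-3) = 17  (check: 593·(-11) + 385·17 = 22)
  q = 1: r = 9, s = 2 − 1·(-11) = 13, t = -3 − 1·17 = -20  (check: 593·13 + 385·(-20) = 9)
  q = 2: r = 4, s = -11 − 2·13 = -37, t = 17 − 2·(-20) = 57  (check: 593·(-37) + 385·57 = 4)
  q = 2: r = 1, s = 13 − 2·(-37) = 87, t = -20 − 2·57 = -134  (check: 593·87 + 385·(-134) = 1)
The row with r = 1 (the gcd) gives the Bezout coefficients s = 87, t = -134.
Result: 593 · (87) + 385 · (-134) = 1.

gcd(593, 385) = 1; s = 87, t = -134 (check: 593·87 + 385·(-134) = 1).


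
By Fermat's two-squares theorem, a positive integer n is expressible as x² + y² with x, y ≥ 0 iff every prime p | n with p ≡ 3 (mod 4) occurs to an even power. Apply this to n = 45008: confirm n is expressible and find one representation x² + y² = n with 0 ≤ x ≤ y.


Step 1: Factor n = 45008 = 2^4 · 29 · 97.
Step 2: Check the mod-4 condition on each prime factor: 2 = 2 (special); 29 ≡ 1 (mod 4), exponent 1; 97 ≡ 1 (mod 4), exponent 1.
All primes ≡ 3 (mod 4) appear to even exponent (or don't appear), so by the two-squares theorem n IS expressible as a sum of two squares.
Step 3: Build a representation. Group n = k² · m with k = 4 and m = 29 · 97 = 2813 (a product of primes ≡ 1 (mod 4)); a representation of m scales to one of n via (k·x)² + (k·y)² = k²(x² + y²). Each prime p ≡ 1 (mod 4) is itself a sum of two squares; find a² by testing p − a² for a perfect square:
  29: 29 − 1² = 28, 29 − 2² = 25 = 5² ⇒ 29 = 2² + 5².
  97: 97 − 1² = 96, 97 − 2² = 93, 97 − 3² = 88, 97 − 4² = 81 = 9² ⇒ 97 = 4² + 9².
  Combine using the Brahmagupta–Fibonacci identity (a² + b²)(c² + d²) = (ac − bd)² + (ad + bc)² = (ac + bd)² + (ad − bc)²:
  29 · 97 = 2813: from (2² + 5²)(4² + 9²), take (2·4 − 5·9, 2·9 + 5·4) = (8 − 45, 18 + 20) = (-37, 38); dropping signs (only squares matter) gives (37, 38); check 37² + 38² = 1369 + 1444 = 2813 ✓.
  Scale by k = 4: (4·37, 4·38) = (148, 152).
Step 4: Order so x ≤ y and verify: 148² + 152² = 21904 + 23104 = 45008 = n. ✓

n = 45008 = 148² + 152² (one valid representation with x ≤ y).


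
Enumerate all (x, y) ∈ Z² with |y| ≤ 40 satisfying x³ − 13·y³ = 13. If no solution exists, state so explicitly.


The equation is x³ - 13y³ = 13. For fixed y, x³ = 13·y³ + 13, so a solution requires the RHS to be a perfect cube.
Strategy: iterate y from -40 to 40, compute RHS = 13·y³ + 13, and check whether it is a (positive or negative) perfect cube.
Check small values of y:
  y = 0: RHS = 13 is not a perfect cube.
  y = 1: RHS = 26 is not a perfect cube.
  y = -1: RHS = 0 = (0)³ ⇒ x = 0 works.
  y = 2: RHS = 117 is not a perfect cube.
  y = -2: RHS = -91 is not a perfect cube.
  y = 3: RHS = 364 is not a perfect cube.
  y = -3: RHS = -338 is not a perfect cube.
Continuing the search up to |y| = 40 finds no further solutions beyond those listed.
Collected solutions: (0, -1).

Solutions (with |y| ≤ 40): (0, -1).


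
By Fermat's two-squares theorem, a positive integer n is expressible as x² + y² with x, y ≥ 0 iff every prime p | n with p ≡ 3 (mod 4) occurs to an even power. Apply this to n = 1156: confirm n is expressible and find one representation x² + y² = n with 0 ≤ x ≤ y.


Step 1: Factor n = 1156 = 2^2 · 17^2.
Step 2: Check the mod-4 condition on each prime factor: 2 = 2 (special); 17 ≡ 1 (mod 4), exponent 2.
All primes ≡ 3 (mod 4) appear to even exponent (or don't appear), so by the two-squares theorem n IS expressible as a sum of two squares.
Step 3: Build a representation. Group n = k² · m with k = 2 and m = 17 · 17 = 289 (a product of primes ≡ 1 (mod 4)); a representation of m scales to one of n via (k·x)² + (k·y)² = k²(x² + y²). Each prime p ≡ 1 (mod 4) is itself a sum of two squares; find a² by testing p − a² for a perfect square:
  17: 17 − 1² = 16 = 4² ⇒ 17 = 1² + 4².
  Combine using the Brahmagupta–Fibonacci identity (a² + b²)(c² + d²) = (ac − bd)² + (ad + bc)² = (ac + bd)² + (ad − bc)²:
  17 · 17 = 289: from (1² + 4²)(1² + 4²), take (1·1 − 4·4, 1·4 + 4·1) = (1 − 16, 4 + 4) = (-15, 8); dropping signs (only squares matter) gives (15, 8); check 15² + 8² = 225 + 64 = 289 ✓.
  Scale by k = 2: (2·15, 2·8) = (30, 16).
Step 4: Order so x ≤ y and verify: 16² + 30² = 256 + 900 = 1156 = n. ✓

n = 1156 = 16² + 30² (one valid representation with x ≤ y).


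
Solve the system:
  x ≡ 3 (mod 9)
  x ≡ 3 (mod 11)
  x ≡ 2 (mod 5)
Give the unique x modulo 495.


Moduli 9, 11, 5 are pairwise coprime; by CRT there is a unique solution modulo M = 9 · 11 · 5 = 495.
Solve pairwise, accumulating the modulus:
  Start with x ≡ 3 (mod 9).
  Combine with x ≡ 3 (mod 11): since gcd(9, 11) = 1, we get a unique residue mod 99.
    Write x = 3 + 9·t and substitute into x ≡ 3 (mod 11): 9·t ≡ 3 − 3 = 0 (mod 11).
    The inverse of 9 mod 11 is 5 (since 9·5 = 45 = 4·11 + 1), so t ≡ 5·0 = 0 ≡ 0 (mod 11).
    Then x = 3 + 9·0 = 3, valid modulo lcm(9, 11) = 99: x ≡ 3 (mod 99).
  Combine with x ≡ 2 (mod 5): since gcd(99, 5) = 1, we get a unique residue mod 495.
    Write x = 3 + 99·t and substitute into x ≡ 2 (mod 5): 99·t ≡ 2 − 3 = -1 (mod 5).
    Reduce coefficients mod 5: 4·t ≡ 4 (mod 5).
    The inverse of 4 mod 5 is 4 (since 4·4 = 16 = 3·5 + 1), so t ≡ 4·4 = 16 ≡ 1 (mod 5).
    Then x = 3 + 99·1 = 102, valid modulo lcm(99, 5) = 495: x ≡ 102 (mod 495).
Verify: 102 mod 9 = 3 ✓, 102 mod 11 = 3 ✓, 102 mod 5 = 2 ✓.

x ≡ 102 (mod 495).


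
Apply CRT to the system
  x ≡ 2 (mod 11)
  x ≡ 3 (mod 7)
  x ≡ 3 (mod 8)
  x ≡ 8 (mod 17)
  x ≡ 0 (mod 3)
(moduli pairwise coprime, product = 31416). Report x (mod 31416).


Product of moduli M = 11 · 7 · 8 · 17 · 3 = 31416.
Merge one congruence at a time:
  Start: x ≡ 2 (mod 11).
  Combine with x ≡ 3 (mod 7); new modulus lcm = 77.
    Write x = 2 + 11·t and substitute into x ≡ 3 (mod 7): 11·t ≡ 3 − 2 = 1 (mod 7).
    Reduce coefficients mod 7: 4·t ≡ 1 (mod 7).
    The inverse of 4 mod 7 is 2 (since 4·2 = 8 = 1·7 + 1), so t ≡ 2·1 = 2 ≡ 2 (mod 7).
    Then x = 2 + 11·2 = 24, valid modulo lcm(11, 7) = 77: x ≡ 24 (mod 77).
  Combine with x ≡ 3 (mod 8); new modulus lcm = 616.
    Write x = 24 + 77·t and substitute into x ≡ 3 (mod 8): 77·t ≡ 3 − 24 = -21 (mod 8).
    Reduce coefficients mod 8: 5·t ≡ 3 (mod 8).
    The inverse of 5 mod 8 is 5 (since 5·5 = 25 = 3·8 + 1), so t ≡ 5·3 = 15 ≡ 7 (mod 8).
    Then x = 24 + 77·7 = 563, valid modulo lcm(77, 8) = 616: x ≡ 563 (mod 616).
  Combine with x ≡ 8 (mod 17); new modulus lcm = 10472.
    Write x = 563 + 616·t and substitute into x ≡ 8 (mod 17): 616·t ≡ 8 − 563 = -555 (mod 17).
    Reduce coefficients mod 17: 4·t ≡ 6 (mod 17).
    The inverse of 4 mod 17 is 13 (since 4·13 = 52 = 3·17 + 1), so t ≡ 13·6 = 78 ≡ 10 (mod 17).
    Then x = 563 + 616·10 = 6723, valid modulo lcm(616, 17) = 10472: x ≡ 6723 (mod 10472).
  Combine with x ≡ 0 (mod 3); new modulus lcm = 31416.
    Write x = 6723 + 10472·t and substitute into x ≡ 0 (mod 3): 10472·t ≡ 0 − 6723 = -6723 (mod 3).
    Reduce coefficients mod 3: 2·t ≡ 0 (mod 3).
    The inverse of 2 mod 3 is 2 (since 2·2 = 4 = 1·3 + 1), so t ≡ 2·0 = 0 ≡ 0 (mod 3).
    Then x = 6723 + 10472·0 = 6723, valid modulo lcm(10472, 3) = 31416: x ≡ 6723 (mod 31416).
Verify against each original: 6723 mod 11 = 2, 6723 mod 7 = 3, 6723 mod 8 = 3, 6723 mod 17 = 8, 6723 mod 3 = 0.

x ≡ 6723 (mod 31416).


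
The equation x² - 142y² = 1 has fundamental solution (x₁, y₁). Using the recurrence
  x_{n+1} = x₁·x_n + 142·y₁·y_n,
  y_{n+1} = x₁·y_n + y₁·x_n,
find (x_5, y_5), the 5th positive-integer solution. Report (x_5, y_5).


Step 1: Find the fundamental solution (x₁, y₁) of x² - 142y² = 1.
  Expand √142 as a continued fraction. a₀ = ⌊√142⌋ = 11; iterate m_{k+1} = d_k·a_k − m_k, d_{k+1} = (142 − m_{k+1}²)/d_k, a_{k+1} = ⌊(a₀ + m_{k+1})/d_{k+1}⌋ (starting m₀ = 0, d₀ = 1), with convergents p_k = a_k·p_{k-1} + p_{k-2}, q_k = a_k·q_{k-1} + q_{k-2} (p₋₁ = 1, q₋₁ = 0):
  k = 0: a₀ = 11; p₀/q₀ = 11/1; p₀² − 142·q₀² = 121 − 142 = -21.
  k = 1: m = 11, d = 21, a = ⌊(11 + 11)/21⌋ = 1; p/q = (1·11 + 1)/(1·1 + 0) = 12/1; p² − 142·q² = 144 − 142 = 2.
  k = 2: m = 10, d = 2, a = ⌊(11 + 10)/2⌋ = 10; p/q = (10·12 + 11)/(10·1 + 1) = 131/11; p² − 142·q² = 17161 − 17182 = -21.
  k = 3: m = 10, d = 21, a = ⌊(11 + 10)/21⌋ = 1; p/q = (1·131 + 12)/(1·11 + 1) = 143/12; p² − 142·q² = 20449 − 20448 = 1.
  The first convergent with p² − 142·q² = 1 gives the fundamental solution (x₁, y₁) = (143, 12).
Step 2: Apply the recurrence (x_{n+1}, y_{n+1}) = (x₁x_n + 142y₁y_n, x₁y_n + y₁x_n) repeatedly.
  From (x_1, y_1) = (143, 12): x_2 = 143·143 + 142·12·12 = 40897; y_2 = 143·12 + 12·143 = 3432.
  From (x_2, y_2) = (40897, 3432): x_3 = 143·40897 + 142·12·3432 = 11696399; y_3 = 143·3432 + 12·40897 = 981540.
  From (x_3, y_3) = (11696399, 981540): x_4 = 143·11696399 + 142·12·981540 = 3345129217; y_4 = 143·981540 + 12·11696399 = 280717008.
  From (x_4, y_4) = (3345129217, 280717008): x_5 = 143·3345129217 + 142·12·280717008 = 956695259663; y_5 = 143·280717008 + 12·3345129217 = 80284082748.
Step 3: Verify x_5² - 142·y_5² = 915265819861654994873569 - 915265819861654994873568 = 1 (should be 1). ✓

(x_1, y_1) = (143, 12); (x_5, y_5) = (956695259663, 80284082748).


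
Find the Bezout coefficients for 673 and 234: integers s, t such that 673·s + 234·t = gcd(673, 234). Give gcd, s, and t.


Euclidean algorithm on (673, 234) — divide until remainder is 0:
  673 = 2 · 234 + 205
  234 = 1 · 205 + 29
  205 = 7 · 29 + 2
  29 = 14 · 2 + 1
  2 = 2 · 1 + 0
gcd(673, 234) = 1.
Track Bezout coefficients alongside the remainders: start with r₀ = 673 = a·1 + b·0 (s = 1, t = 0) and r₁ = 234 = a·0 + b·1 (s = 0, t = 1); each new remainder r_{k+1} = r_{k-1} − q_k·r_k inherits s_{k+1} = s_{k-1} − q_k·s_k, t_{k+1} = t_{k-1} − q_k·t_k, so r_k = a·s_k + b·t_k at every step:
  q = 2: r = 205, s = 1 − 2·0 = 1, t = 0 − 2·1 = -2  (check: 673·1 + 234·(-2) = 205)
  q = 1: r = 29, s = 0 − 1·1 = -1, t = 1 − 1·(-2) = 3  (check: 673·(-1) + 234·3 = 29)
  q = 7: r = 2, s = 1 − 7·(-1) = 8, t = -2 − 7·3 = -23  (check: 673·8 + 234·(-23) = 2)
  q = 14: r = 1, s = -1 − 14·8 = -113, t = 3 − 14·(-23) = 325  (check: 673·(-113) + 234·325 = 1)
The row with r = 1 (the gcd) gives the Bezout coefficients s = -113, t = 325.
Result: 673 · (-113) + 234 · (325) = 1.

gcd(673, 234) = 1; s = -113, t = 325 (check: 673·(-113) + 234·325 = 1).


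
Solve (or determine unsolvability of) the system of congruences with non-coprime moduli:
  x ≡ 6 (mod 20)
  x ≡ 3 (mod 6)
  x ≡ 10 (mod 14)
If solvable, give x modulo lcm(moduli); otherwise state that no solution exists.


Moduli 20, 6, 14 are not pairwise coprime, so CRT works modulo lcm(m_i) when all pairwise compatibility conditions hold.
Pairwise compatibility: gcd(m_i, m_j) must divide a_i - a_j for every pair.
Merge one congruence at a time:
  Start: x ≡ 6 (mod 20).
  Combine with x ≡ 3 (mod 6): gcd(20, 6) = 2, and 3 - 6 = -3 is NOT divisible by 2.
    ⇒ system is inconsistent (no integer solution).

No solution (the system is inconsistent).


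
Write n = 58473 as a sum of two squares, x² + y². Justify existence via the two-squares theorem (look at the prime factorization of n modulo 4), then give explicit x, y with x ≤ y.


Step 1: Factor n = 58473 = 3^2 · 73 · 89.
Step 2: Check the mod-4 condition on each prime factor: 3 ≡ 3 (mod 4), exponent 2 (must be even); 73 ≡ 1 (mod 4), exponent 1; 89 ≡ 1 (mod 4), exponent 1.
All primes ≡ 3 (mod 4) appear to even exponent (or don't appear), so by the two-squares theorem n IS expressible as a sum of two squares.
Step 3: Build a representation. Group n = k² · m with k = 3 and m = 73 · 89 = 6497 (a product of primes ≡ 1 (mod 4)); a representation of m scales to one of n via (k·x)² + (k·y)² = k²(x² + y²). Each prime p ≡ 1 (mod 4) is itself a sum of two squares; find a² by testing p − a² for a perfect square:
  73: 73 − 1² = 72, 73 − 2² = 69, 73 − 3² = 64 = 8² ⇒ 73 = 3² + 8².
  89: 89 − 1² = 88, 89 − 2² = 85, 89 − 3² = 80, 89 − 4² = 73, 89 − 5² = 64 = 8² ⇒ 89 = 5² + 8².
  Combine using the Brahmagupta–Fibonacci identity (a² + b²)(c² + d²) = (ac − bd)² + (ad + bc)² = (ac + bd)² + (ad − bc)²:
  73 · 89 = 6497: from (3² + 8²)(5² + 8²), take (3·5 − 8·8, 3·8 + 8·5) = (15 − 64, 24 + 40) = (-49, 64); dropping signs (only squares matter) gives (49, 64); check 49² + 64² = 2401 + 4096 = 6497 ✓.
  Scale by k = 3: (3·49, 3·64) = (147, 192).
Step 4: Order so x ≤ y and verify: 147² + 192² = 21609 + 36864 = 58473 = n. ✓

n = 58473 = 147² + 192² (one valid representation with x ≤ y).


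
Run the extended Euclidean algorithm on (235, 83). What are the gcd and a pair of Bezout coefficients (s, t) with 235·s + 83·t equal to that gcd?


Euclidean algorithm on (235, 83) — divide until remainder is 0:
  235 = 2 · 83 + 69
  83 = 1 · 69 + 14
  69 = 4 · 14 + 13
  14 = 1 · 13 + 1
  13 = 13 · 1 + 0
gcd(235, 83) = 1.
Track Bezout coefficients alongside the remainders: start with r₀ = 235 = a·1 + b·0 (s = 1, t = 0) and r₁ = 83 = a·0 + b·1 (s = 0, t = 1); each new remainder r_{k+1} = r_{k-1} − q_k·r_k inherits s_{k+1} = s_{k-1} − q_k·s_k, t_{k+1} = t_{k-1} − q_k·t_k, so r_k = a·s_k + b·t_k at every step:
  q = 2: r = 69, s = 1 − 2·0 = 1, t = 0 − 2·1 = -2  (check: 235·1 + 83·(-2) = 69)
  q = 1: r = 14, s = 0 − 1·1 = -1, t = 1 − 1·(-2) = 3  (check: 235·(-1) + 83·3 = 14)
  q = 4: r = 13, s = 1 − 4·(-1) = 5, t = -2 − 4·3 = -14  (check: 235·5 + 83·(-14) = 13)
  q = 1: r = 1, s = -1 − 1·5 = -6, t = 3 − 1·(-14) = 17  (check: 235·(-6) + 83·17 = 1)
The row with r = 1 (the gcd) gives the Bezout coefficients s = -6, t = 17.
Result: 235 · (-6) + 83 · (17) = 1.

gcd(235, 83) = 1; s = -6, t = 17 (check: 235·(-6) + 83·17 = 1).


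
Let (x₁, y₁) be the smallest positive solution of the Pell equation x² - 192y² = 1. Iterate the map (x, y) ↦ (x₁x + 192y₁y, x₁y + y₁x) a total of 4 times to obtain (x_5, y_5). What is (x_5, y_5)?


Step 1: Find the fundamental solution (x₁, y₁) of x² - 192y² = 1.
  Expand √192 as a continued fraction. a₀ = ⌊√192⌋ = 13; iterate m_{k+1} = d_k·a_k − m_k, d_{k+1} = (192 − m_{k+1}²)/d_k, a_{k+1} = ⌊(a₀ + m_{k+1})/d_{k+1}⌋ (starting m₀ = 0, d₀ = 1), with convergents p_k = a_k·p_{k-1} + p_{k-2}, q_k = a_k·q_{k-1} + q_{k-2} (p₋₁ = 1, q₋₁ = 0):
  k = 0: a₀ = 13; p₀/q₀ = 13/1; p₀² − 192·q₀² = 169 − 192 = -23.
  k = 1: m = 13, d = 23, a = ⌊(13 + 13)/23⌋ = 1; p/q = (1·13 + 1)/(1·1 + 0) = 14/1; p² − 192·q² = 196 − 192 = 4.
  k = 2: m = 10, d = 4, a = ⌊(13 + 10)/4⌋ = 5; p/q = (5·14 + 13)/(5·1 + 1) = 83/6; p² − 192·q² = 6889 − 6912 = -23.
  k = 3: m = 10, d = 23, a = ⌊(13 + 10)/23⌋ = 1; p/q = (1·83 + 14)/(1·6 + 1) = 97/7; p² − 192·q² = 9409 − 9408 = 1.
  The first convergent with p² − 192·q² = 1 gives the fundamental solution (x₁, y₁) = (97, 7).
Step 2: Apply the recurrence (x_{n+1}, y_{n+1}) = (x₁x_n + 192y₁y_n, x₁y_n + y₁x_n) repeatedly.
  From (x_1, y_1) = (97, 7): x_2 = 97·97 + 192·7·7 = 18817; y_2 = 97·7 + 7·97 = 1358.
  From (x_2, y_2) = (18817, 1358): x_3 = 97·18817 + 192·7·1358 = 3650401; y_3 = 97·1358 + 7·18817 = 263445.
  From (x_3, y_3) = (3650401, 263445): x_4 = 97·3650401 + 192·7·263445 = 708158977; y_4 = 97·263445 + 7·3650401 = 51106972.
  From (x_4, y_4) = (708158977, 51106972): x_5 = 97·708158977 + 192·7·51106972 = 137379191137; y_5 = 97·51106972 + 7·708158977 = 9914489123.
Step 3: Verify x_5² - 192·y_5² = 18873042157456379352769 - 18873042157456379352768 = 1 (should be 1). ✓

(x_1, y_1) = (97, 7); (x_5, y_5) = (137379191137, 9914489123).


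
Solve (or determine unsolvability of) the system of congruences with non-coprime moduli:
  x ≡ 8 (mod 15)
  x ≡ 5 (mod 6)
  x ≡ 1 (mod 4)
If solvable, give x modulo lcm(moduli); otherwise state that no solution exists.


Moduli 15, 6, 4 are not pairwise coprime, so CRT works modulo lcm(m_i) when all pairwise compatibility conditions hold.
Pairwise compatibility: gcd(m_i, m_j) must divide a_i - a_j for every pair.
Merge one congruence at a time:
  Start: x ≡ 8 (mod 15).
  Combine with x ≡ 5 (mod 6): gcd(15, 6) = 3; 5 - 8 = -3, which IS divisible by 3, so compatible.
    Write x = 8 + 15·t and substitute into x ≡ 5 (mod 6): 15·t ≡ 5 − 8 = -3 (mod 6).
    Divide the congruence (and modulus) by g = 3: 5·t ≡ -1 (mod 2).
    Reduce coefficients mod 2: 1·t ≡ 1 (mod 2).
    So t ≡ 1 (mod 2).
    Then x = 8 + 15·1 = 23, valid modulo lcm(15, 6) = 30: x ≡ 23 (mod 30).
  Combine with x ≡ 1 (mod 4): gcd(30, 4) = 2; 1 - 23 = -22, which IS divisible by 2, so compatible.
    Write x = 23 + 30·t and substitute into x ≡ 1 (mod 4): 30·t ≡ 1 − 23 = -22 (mod 4).
    Divide the congruence (and modulus) by g = 2: 15·t ≡ -11 (mod 2).
    Reduce coefficients mod 2: 1·t ≡ 1 (mod 2).
    So t ≡ 1 (mod 2).
    Then x = 23 + 30·1 = 53, valid modulo lcm(30, 4) = 60: x ≡ 53 (mod 60).
Verify: 53 mod 15 = 8, 53 mod 6 = 5, 53 mod 4 = 1.

x ≡ 53 (mod 60).
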